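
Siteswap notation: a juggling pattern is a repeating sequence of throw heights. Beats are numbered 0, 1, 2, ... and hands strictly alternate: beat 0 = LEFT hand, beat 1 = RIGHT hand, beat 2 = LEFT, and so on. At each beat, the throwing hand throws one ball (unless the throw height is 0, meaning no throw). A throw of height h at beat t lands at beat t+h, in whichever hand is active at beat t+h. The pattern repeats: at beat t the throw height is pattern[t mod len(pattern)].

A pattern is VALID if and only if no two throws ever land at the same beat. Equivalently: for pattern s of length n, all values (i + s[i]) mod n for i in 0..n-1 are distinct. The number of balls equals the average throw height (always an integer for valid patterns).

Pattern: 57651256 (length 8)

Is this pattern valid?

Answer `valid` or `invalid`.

i=0: (i + s[i]) mod n = (0 + 5) mod 8 = 5
i=1: (i + s[i]) mod n = (1 + 7) mod 8 = 0
i=2: (i + s[i]) mod n = (2 + 6) mod 8 = 0
i=3: (i + s[i]) mod n = (3 + 5) mod 8 = 0
i=4: (i + s[i]) mod n = (4 + 1) mod 8 = 5
i=5: (i + s[i]) mod n = (5 + 2) mod 8 = 7
i=6: (i + s[i]) mod n = (6 + 5) mod 8 = 3
i=7: (i + s[i]) mod n = (7 + 6) mod 8 = 5
Residues: [5, 0, 0, 0, 5, 7, 3, 5], distinct: False

Answer: invalid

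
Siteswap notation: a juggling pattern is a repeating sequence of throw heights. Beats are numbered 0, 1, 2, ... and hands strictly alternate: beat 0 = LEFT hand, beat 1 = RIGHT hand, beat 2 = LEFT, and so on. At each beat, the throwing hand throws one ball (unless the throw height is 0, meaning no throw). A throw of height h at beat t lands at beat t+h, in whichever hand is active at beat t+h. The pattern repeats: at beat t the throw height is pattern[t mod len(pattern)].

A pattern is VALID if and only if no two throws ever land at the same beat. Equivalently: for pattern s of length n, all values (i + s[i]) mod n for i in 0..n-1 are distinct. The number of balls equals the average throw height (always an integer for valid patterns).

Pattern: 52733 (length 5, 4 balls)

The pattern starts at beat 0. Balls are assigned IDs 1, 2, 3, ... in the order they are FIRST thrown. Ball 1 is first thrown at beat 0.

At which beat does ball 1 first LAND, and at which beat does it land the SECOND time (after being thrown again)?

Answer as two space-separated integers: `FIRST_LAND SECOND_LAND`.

Beat 0 (L): throw ball1 h=5 -> lands@5:R; in-air after throw: [b1@5:R]
Beat 1 (R): throw ball2 h=2 -> lands@3:R; in-air after throw: [b2@3:R b1@5:R]
Beat 2 (L): throw ball3 h=7 -> lands@9:R; in-air after throw: [b2@3:R b1@5:R b3@9:R]
Beat 3 (R): throw ball2 h=3 -> lands@6:L; in-air after throw: [b1@5:R b2@6:L b3@9:R]
Beat 4 (L): throw ball4 h=3 -> lands@7:R; in-air after throw: [b1@5:R b2@6:L b4@7:R b3@9:R]
Beat 5 (R): throw ball1 h=5 -> lands@10:L; in-air after throw: [b2@6:L b4@7:R b3@9:R b1@10:L]
Beat 6 (L): throw ball2 h=2 -> lands@8:L; in-air after throw: [b4@7:R b2@8:L b3@9:R b1@10:L]
Beat 7 (R): throw ball4 h=7 -> lands@14:L; in-air after throw: [b2@8:L b3@9:R b1@10:L b4@14:L]
Beat 8 (L): throw ball2 h=3 -> lands@11:R; in-air after throw: [b3@9:R b1@10:L b2@11:R b4@14:L]
Beat 9 (R): throw ball3 h=3 -> lands@12:L; in-air after throw: [b1@10:L b2@11:R b3@12:L b4@14:L]
Beat 10 (L): throw ball1 h=5 -> lands@15:R; in-air after throw: [b2@11:R b3@12:L b4@14:L b1@15:R]
Ball 1: thrown@0 h=5 -> first land @5; rethrown@5 h=5 -> second land @10

Answer: 5 10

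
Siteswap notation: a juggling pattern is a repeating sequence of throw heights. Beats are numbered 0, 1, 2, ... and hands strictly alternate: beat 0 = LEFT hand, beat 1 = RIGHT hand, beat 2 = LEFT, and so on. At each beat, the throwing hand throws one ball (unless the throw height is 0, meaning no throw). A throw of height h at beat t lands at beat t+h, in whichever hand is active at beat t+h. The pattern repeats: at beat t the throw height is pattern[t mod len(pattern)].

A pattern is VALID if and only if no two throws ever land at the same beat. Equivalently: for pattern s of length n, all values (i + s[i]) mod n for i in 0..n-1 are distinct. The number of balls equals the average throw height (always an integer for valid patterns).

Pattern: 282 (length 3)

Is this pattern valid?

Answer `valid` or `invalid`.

Answer: valid

Derivation:
i=0: (i + s[i]) mod n = (0 + 2) mod 3 = 2
i=1: (i + s[i]) mod n = (1 + 8) mod 3 = 0
i=2: (i + s[i]) mod n = (2 + 2) mod 3 = 1
Residues: [2, 0, 1], distinct: True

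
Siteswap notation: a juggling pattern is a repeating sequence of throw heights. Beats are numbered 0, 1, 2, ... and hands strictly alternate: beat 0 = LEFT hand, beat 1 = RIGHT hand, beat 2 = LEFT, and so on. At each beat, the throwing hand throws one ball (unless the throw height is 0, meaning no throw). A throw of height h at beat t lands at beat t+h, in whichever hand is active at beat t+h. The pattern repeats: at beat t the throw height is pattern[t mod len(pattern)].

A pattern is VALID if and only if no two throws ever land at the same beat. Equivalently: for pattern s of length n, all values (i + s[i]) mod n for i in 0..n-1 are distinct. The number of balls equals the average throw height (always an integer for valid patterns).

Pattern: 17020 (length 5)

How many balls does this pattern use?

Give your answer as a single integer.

Answer: 2

Derivation:
Pattern = [1, 7, 0, 2, 0], length n = 5
  position 0: throw height = 1, running sum = 1
  position 1: throw height = 7, running sum = 8
  position 2: throw height = 0, running sum = 8
  position 3: throw height = 2, running sum = 10
  position 4: throw height = 0, running sum = 10
Total sum = 10; balls = sum / n = 10 / 5 = 2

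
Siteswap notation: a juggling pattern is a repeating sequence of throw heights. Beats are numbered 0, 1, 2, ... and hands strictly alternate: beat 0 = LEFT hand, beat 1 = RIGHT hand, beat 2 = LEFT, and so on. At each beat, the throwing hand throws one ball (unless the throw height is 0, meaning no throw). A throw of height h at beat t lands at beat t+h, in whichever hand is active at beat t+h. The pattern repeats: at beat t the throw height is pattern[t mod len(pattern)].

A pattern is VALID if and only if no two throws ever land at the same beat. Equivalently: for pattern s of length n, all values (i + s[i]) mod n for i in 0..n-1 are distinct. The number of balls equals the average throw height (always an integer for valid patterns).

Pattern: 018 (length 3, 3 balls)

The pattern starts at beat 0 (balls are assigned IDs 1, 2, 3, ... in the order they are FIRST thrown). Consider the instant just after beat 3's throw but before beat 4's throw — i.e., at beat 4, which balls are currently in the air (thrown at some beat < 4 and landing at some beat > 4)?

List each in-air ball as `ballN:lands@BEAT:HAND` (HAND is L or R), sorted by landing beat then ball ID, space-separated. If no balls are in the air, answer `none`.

Answer: ball1:lands@10:L

Derivation:
Beat 1 (R): throw ball1 h=1 -> lands@2:L; in-air after throw: [b1@2:L]
Beat 2 (L): throw ball1 h=8 -> lands@10:L; in-air after throw: [b1@10:L]
Beat 4 (L): throw ball2 h=1 -> lands@5:R; in-air after throw: [b2@5:R b1@10:L]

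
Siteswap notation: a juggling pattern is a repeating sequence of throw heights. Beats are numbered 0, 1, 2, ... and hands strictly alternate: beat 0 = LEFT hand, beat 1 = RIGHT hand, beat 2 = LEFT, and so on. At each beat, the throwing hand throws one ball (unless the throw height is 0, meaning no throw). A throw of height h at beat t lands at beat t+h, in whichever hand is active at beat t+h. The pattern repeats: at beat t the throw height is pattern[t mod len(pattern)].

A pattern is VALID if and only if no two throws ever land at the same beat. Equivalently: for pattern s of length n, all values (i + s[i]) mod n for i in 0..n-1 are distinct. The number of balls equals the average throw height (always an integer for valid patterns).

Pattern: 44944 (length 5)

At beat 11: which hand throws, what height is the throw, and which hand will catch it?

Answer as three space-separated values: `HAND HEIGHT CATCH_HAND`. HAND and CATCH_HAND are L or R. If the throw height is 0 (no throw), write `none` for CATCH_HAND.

Beat 11: 11 mod 2 = 1, so hand = R
Throw height = pattern[11 mod 5] = pattern[1] = 4
Lands at beat 11+4=15, 15 mod 2 = 1, so catch hand = R

Answer: R 4 R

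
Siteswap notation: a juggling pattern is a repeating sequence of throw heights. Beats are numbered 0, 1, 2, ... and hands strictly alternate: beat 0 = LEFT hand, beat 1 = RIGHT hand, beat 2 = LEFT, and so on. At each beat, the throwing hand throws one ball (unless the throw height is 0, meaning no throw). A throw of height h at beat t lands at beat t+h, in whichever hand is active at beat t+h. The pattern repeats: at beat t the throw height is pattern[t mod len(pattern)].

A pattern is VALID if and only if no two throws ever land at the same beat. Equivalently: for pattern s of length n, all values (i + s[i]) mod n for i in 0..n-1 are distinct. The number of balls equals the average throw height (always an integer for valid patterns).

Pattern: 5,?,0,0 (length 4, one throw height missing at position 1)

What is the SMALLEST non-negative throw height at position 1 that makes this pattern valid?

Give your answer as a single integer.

Answer: 3

Derivation:
i=0: (0 + 5) mod 4 = 1
i=1: s[i]=? (unknown)
i=2: (2 + 0) mod 4 = 2
i=3: (3 + 0) mod 4 = 3
Known residues: [1, 2, 3]; need a permutation of 0..3, so missing residue r = 0
Need (1 + s) mod 4 = 0; smallest s = (0 - 1) mod 4 = 3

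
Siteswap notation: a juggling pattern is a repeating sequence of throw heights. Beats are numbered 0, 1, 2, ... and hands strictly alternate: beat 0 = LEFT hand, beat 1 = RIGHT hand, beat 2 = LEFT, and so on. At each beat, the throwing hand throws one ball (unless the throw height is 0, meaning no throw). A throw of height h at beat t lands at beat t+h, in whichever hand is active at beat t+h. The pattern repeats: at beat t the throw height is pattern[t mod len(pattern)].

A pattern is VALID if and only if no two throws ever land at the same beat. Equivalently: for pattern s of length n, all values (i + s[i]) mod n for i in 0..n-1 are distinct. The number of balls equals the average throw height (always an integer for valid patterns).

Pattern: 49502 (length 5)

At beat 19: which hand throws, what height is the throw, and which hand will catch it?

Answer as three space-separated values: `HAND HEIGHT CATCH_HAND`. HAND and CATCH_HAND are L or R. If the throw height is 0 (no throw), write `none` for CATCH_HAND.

Answer: R 2 R

Derivation:
Beat 19: 19 mod 2 = 1, so hand = R
Throw height = pattern[19 mod 5] = pattern[4] = 2
Lands at beat 19+2=21, 21 mod 2 = 1, so catch hand = R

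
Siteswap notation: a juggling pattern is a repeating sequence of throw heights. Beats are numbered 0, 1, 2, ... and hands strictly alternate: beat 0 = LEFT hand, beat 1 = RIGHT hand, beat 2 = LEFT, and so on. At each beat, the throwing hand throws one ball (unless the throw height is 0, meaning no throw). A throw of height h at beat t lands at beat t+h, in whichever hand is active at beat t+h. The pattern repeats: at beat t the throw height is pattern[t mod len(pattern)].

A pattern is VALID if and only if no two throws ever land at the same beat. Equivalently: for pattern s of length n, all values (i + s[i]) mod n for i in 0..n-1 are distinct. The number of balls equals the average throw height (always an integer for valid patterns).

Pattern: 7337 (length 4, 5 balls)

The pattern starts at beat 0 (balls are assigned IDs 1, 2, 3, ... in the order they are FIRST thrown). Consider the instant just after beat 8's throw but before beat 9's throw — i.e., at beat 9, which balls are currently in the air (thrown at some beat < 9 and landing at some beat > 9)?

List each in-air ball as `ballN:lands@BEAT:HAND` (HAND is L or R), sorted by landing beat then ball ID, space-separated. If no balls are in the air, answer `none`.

Beat 0 (L): throw ball1 h=7 -> lands@7:R; in-air after throw: [b1@7:R]
Beat 1 (R): throw ball2 h=3 -> lands@4:L; in-air after throw: [b2@4:L b1@7:R]
Beat 2 (L): throw ball3 h=3 -> lands@5:R; in-air after throw: [b2@4:L b3@5:R b1@7:R]
Beat 3 (R): throw ball4 h=7 -> lands@10:L; in-air after throw: [b2@4:L b3@5:R b1@7:R b4@10:L]
Beat 4 (L): throw ball2 h=7 -> lands@11:R; in-air after throw: [b3@5:R b1@7:R b4@10:L b2@11:R]
Beat 5 (R): throw ball3 h=3 -> lands@8:L; in-air after throw: [b1@7:R b3@8:L b4@10:L b2@11:R]
Beat 6 (L): throw ball5 h=3 -> lands@9:R; in-air after throw: [b1@7:R b3@8:L b5@9:R b4@10:L b2@11:R]
Beat 7 (R): throw ball1 h=7 -> lands@14:L; in-air after throw: [b3@8:L b5@9:R b4@10:L b2@11:R b1@14:L]
Beat 8 (L): throw ball3 h=7 -> lands@15:R; in-air after throw: [b5@9:R b4@10:L b2@11:R b1@14:L b3@15:R]
Beat 9 (R): throw ball5 h=3 -> lands@12:L; in-air after throw: [b4@10:L b2@11:R b5@12:L b1@14:L b3@15:R]

Answer: ball4:lands@10:L ball2:lands@11:R ball1:lands@14:L ball3:lands@15:R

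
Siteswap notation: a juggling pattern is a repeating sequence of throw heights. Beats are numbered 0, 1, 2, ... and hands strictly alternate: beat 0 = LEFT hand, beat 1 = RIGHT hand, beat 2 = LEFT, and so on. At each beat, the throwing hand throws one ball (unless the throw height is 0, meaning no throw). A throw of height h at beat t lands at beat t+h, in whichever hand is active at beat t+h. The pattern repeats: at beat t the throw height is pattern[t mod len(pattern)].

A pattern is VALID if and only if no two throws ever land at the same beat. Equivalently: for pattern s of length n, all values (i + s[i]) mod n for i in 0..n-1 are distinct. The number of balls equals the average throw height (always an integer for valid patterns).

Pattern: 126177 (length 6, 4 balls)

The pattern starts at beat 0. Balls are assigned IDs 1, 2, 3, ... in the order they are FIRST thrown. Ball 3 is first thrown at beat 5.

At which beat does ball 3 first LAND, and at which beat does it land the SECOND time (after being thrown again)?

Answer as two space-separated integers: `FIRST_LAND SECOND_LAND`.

Beat 0 (L): throw ball1 h=1 -> lands@1:R; in-air after throw: [b1@1:R]
Beat 1 (R): throw ball1 h=2 -> lands@3:R; in-air after throw: [b1@3:R]
Beat 2 (L): throw ball2 h=6 -> lands@8:L; in-air after throw: [b1@3:R b2@8:L]
Beat 3 (R): throw ball1 h=1 -> lands@4:L; in-air after throw: [b1@4:L b2@8:L]
Beat 4 (L): throw ball1 h=7 -> lands@11:R; in-air after throw: [b2@8:L b1@11:R]
Beat 5 (R): throw ball3 h=7 -> lands@12:L; in-air after throw: [b2@8:L b1@11:R b3@12:L]
Beat 6 (L): throw ball4 h=1 -> lands@7:R; in-air after throw: [b4@7:R b2@8:L b1@11:R b3@12:L]
Beat 7 (R): throw ball4 h=2 -> lands@9:R; in-air after throw: [b2@8:L b4@9:R b1@11:R b3@12:L]
Beat 8 (L): throw ball2 h=6 -> lands@14:L; in-air after throw: [b4@9:R b1@11:R b3@12:L b2@14:L]
Beat 9 (R): throw ball4 h=1 -> lands@10:L; in-air after throw: [b4@10:L b1@11:R b3@12:L b2@14:L]
Beat 10 (L): throw ball4 h=7 -> lands@17:R; in-air after throw: [b1@11:R b3@12:L b2@14:L b4@17:R]
Beat 11 (R): throw ball1 h=7 -> lands@18:L; in-air after throw: [b3@12:L b2@14:L b4@17:R b1@18:L]
Beat 12 (L): throw ball3 h=1 -> lands@13:R; in-air after throw: [b3@13:R b2@14:L b4@17:R b1@18:L]
Beat 13 (R): throw ball3 h=2 -> lands@15:R; in-air after throw: [b2@14:L b3@15:R b4@17:R b1@18:L]
Ball 3: thrown@5 h=7 -> first land @12; rethrown@12 h=1 -> second land @13

Answer: 12 13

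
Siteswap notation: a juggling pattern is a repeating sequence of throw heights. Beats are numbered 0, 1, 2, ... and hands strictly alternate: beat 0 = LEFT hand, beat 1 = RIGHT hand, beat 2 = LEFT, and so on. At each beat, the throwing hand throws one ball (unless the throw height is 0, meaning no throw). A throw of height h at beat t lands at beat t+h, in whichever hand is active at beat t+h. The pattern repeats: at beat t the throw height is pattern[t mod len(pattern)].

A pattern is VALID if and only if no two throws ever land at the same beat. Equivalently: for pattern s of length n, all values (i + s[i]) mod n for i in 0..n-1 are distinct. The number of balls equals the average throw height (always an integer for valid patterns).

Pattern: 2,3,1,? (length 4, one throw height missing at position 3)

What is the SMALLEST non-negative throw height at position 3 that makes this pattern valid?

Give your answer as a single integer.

i=0: (0 + 2) mod 4 = 2
i=1: (1 + 3) mod 4 = 0
i=2: (2 + 1) mod 4 = 3
i=3: s[i]=? (unknown)
Known residues: [0, 2, 3]; need a permutation of 0..3, so missing residue r = 1
Need (3 + s) mod 4 = 1; smallest s = (1 - 3) mod 4 = 2

Answer: 2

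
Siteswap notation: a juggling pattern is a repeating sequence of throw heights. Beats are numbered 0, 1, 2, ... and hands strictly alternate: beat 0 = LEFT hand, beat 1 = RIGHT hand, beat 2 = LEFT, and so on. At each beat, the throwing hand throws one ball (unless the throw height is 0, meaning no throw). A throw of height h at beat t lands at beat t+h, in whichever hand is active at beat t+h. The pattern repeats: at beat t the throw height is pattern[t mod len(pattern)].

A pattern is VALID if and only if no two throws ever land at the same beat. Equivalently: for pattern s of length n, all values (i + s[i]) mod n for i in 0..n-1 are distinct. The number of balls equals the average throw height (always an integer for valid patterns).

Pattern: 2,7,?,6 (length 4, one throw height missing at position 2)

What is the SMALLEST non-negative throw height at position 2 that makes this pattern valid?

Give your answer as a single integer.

i=0: (0 + 2) mod 4 = 2
i=1: (1 + 7) mod 4 = 0
i=2: s[i]=? (unknown)
i=3: (3 + 6) mod 4 = 1
Known residues: [0, 1, 2]; need a permutation of 0..3, so missing residue r = 3
Need (2 + s) mod 4 = 3; smallest s = (3 - 2) mod 4 = 1

Answer: 1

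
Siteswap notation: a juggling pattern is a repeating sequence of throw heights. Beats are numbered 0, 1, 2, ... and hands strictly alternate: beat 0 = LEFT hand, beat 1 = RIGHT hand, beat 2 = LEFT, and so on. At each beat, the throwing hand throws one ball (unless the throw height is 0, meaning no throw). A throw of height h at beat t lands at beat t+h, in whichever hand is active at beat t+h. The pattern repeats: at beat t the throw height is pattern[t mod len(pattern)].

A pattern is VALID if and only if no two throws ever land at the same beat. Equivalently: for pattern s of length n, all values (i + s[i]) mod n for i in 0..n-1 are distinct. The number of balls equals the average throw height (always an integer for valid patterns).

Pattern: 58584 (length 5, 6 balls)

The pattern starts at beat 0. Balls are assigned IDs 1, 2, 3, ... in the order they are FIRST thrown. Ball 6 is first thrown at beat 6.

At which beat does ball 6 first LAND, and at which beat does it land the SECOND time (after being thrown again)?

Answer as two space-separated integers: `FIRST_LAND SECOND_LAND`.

Beat 0 (L): throw ball1 h=5 -> lands@5:R; in-air after throw: [b1@5:R]
Beat 1 (R): throw ball2 h=8 -> lands@9:R; in-air after throw: [b1@5:R b2@9:R]
Beat 2 (L): throw ball3 h=5 -> lands@7:R; in-air after throw: [b1@5:R b3@7:R b2@9:R]
Beat 3 (R): throw ball4 h=8 -> lands@11:R; in-air after throw: [b1@5:R b3@7:R b2@9:R b4@11:R]
Beat 4 (L): throw ball5 h=4 -> lands@8:L; in-air after throw: [b1@5:R b3@7:R b5@8:L b2@9:R b4@11:R]
Beat 5 (R): throw ball1 h=5 -> lands@10:L; in-air after throw: [b3@7:R b5@8:L b2@9:R b1@10:L b4@11:R]
Beat 6 (L): throw ball6 h=8 -> lands@14:L; in-air after throw: [b3@7:R b5@8:L b2@9:R b1@10:L b4@11:R b6@14:L]
Beat 7 (R): throw ball3 h=5 -> lands@12:L; in-air after throw: [b5@8:L b2@9:R b1@10:L b4@11:R b3@12:L b6@14:L]
Beat 8 (L): throw ball5 h=8 -> lands@16:L; in-air after throw: [b2@9:R b1@10:L b4@11:R b3@12:L b6@14:L b5@16:L]
Beat 9 (R): throw ball2 h=4 -> lands@13:R; in-air after throw: [b1@10:L b4@11:R b3@12:L b2@13:R b6@14:L b5@16:L]
Beat 10 (L): throw ball1 h=5 -> lands@15:R; in-air after throw: [b4@11:R b3@12:L b2@13:R b6@14:L b1@15:R b5@16:L]
Beat 11 (R): throw ball4 h=8 -> lands@19:R; in-air after throw: [b3@12:L b2@13:R b6@14:L b1@15:R b5@16:L b4@19:R]
Beat 12 (L): throw ball3 h=5 -> lands@17:R; in-air after throw: [b2@13:R b6@14:L b1@15:R b5@16:L b3@17:R b4@19:R]
Beat 13 (R): throw ball2 h=8 -> lands@21:R; in-air after throw: [b6@14:L b1@15:R b5@16:L b3@17:R b4@19:R b2@21:R]
Beat 14 (L): throw ball6 h=4 -> lands@18:L; in-air after throw: [b1@15:R b5@16:L b3@17:R b6@18:L b4@19:R b2@21:R]
Beat 15 (R): throw ball1 h=5 -> lands@20:L; in-air after throw: [b5@16:L b3@17:R b6@18:L b4@19:R b1@20:L b2@21:R]
Beat 16 (L): throw ball5 h=8 -> lands@24:L; in-air after throw: [b3@17:R b6@18:L b4@19:R b1@20:L b2@21:R b5@24:L]
Beat 17 (R): throw ball3 h=5 -> lands@22:L; in-air after throw: [b6@18:L b4@19:R b1@20:L b2@21:R b3@22:L b5@24:L]
Beat 18 (L): throw ball6 h=8 -> lands@26:L; in-air after throw: [b4@19:R b1@20:L b2@21:R b3@22:L b5@24:L b6@26:L]
Ball 6: thrown@6 h=8 -> first land @14; rethrown@14 h=4 -> second land @18

Answer: 14 18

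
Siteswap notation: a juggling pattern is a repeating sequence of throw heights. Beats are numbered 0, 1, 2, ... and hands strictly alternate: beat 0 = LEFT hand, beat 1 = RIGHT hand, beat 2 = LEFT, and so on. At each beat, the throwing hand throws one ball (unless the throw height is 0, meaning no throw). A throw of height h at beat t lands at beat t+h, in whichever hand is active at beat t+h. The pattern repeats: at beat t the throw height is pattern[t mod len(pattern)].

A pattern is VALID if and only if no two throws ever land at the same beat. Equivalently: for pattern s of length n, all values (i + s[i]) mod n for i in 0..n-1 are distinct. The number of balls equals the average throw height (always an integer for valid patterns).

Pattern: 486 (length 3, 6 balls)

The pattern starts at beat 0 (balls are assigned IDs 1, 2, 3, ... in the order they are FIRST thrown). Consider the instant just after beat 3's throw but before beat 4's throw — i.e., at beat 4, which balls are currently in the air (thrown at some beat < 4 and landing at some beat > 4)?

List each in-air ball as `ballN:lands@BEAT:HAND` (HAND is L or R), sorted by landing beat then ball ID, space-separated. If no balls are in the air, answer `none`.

Answer: ball4:lands@7:R ball3:lands@8:L ball2:lands@9:R

Derivation:
Beat 0 (L): throw ball1 h=4 -> lands@4:L; in-air after throw: [b1@4:L]
Beat 1 (R): throw ball2 h=8 -> lands@9:R; in-air after throw: [b1@4:L b2@9:R]
Beat 2 (L): throw ball3 h=6 -> lands@8:L; in-air after throw: [b1@4:L b3@8:L b2@9:R]
Beat 3 (R): throw ball4 h=4 -> lands@7:R; in-air after throw: [b1@4:L b4@7:R b3@8:L b2@9:R]
Beat 4 (L): throw ball1 h=8 -> lands@12:L; in-air after throw: [b4@7:R b3@8:L b2@9:R b1@12:L]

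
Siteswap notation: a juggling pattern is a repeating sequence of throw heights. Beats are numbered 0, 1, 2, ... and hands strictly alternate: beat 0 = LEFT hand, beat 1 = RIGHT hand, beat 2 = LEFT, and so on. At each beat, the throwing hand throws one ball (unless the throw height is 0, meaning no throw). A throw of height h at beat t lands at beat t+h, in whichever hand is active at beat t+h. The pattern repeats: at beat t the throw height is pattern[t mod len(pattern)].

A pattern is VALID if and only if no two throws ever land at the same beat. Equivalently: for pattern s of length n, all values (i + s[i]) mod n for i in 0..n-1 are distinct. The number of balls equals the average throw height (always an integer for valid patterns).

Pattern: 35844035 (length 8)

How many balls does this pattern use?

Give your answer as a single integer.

Answer: 4

Derivation:
Pattern = [3, 5, 8, 4, 4, 0, 3, 5], length n = 8
  position 0: throw height = 3, running sum = 3
  position 1: throw height = 5, running sum = 8
  position 2: throw height = 8, running sum = 16
  position 3: throw height = 4, running sum = 20
  position 4: throw height = 4, running sum = 24
  position 5: throw height = 0, running sum = 24
  position 6: throw height = 3, running sum = 27
  position 7: throw height = 5, running sum = 32
Total sum = 32; balls = sum / n = 32 / 8 = 4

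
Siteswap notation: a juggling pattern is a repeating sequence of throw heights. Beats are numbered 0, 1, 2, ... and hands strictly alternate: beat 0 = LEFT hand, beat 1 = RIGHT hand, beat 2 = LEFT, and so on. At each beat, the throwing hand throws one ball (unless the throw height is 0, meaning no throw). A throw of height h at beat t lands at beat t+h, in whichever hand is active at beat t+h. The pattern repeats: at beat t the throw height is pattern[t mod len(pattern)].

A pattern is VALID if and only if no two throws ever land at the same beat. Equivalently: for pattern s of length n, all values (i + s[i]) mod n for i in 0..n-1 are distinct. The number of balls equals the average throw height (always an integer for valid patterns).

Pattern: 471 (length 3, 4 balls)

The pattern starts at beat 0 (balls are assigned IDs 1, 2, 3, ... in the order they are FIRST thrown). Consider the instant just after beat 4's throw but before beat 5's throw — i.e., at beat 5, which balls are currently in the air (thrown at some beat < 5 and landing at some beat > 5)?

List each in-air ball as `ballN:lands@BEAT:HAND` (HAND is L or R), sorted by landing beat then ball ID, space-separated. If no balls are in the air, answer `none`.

Beat 0 (L): throw ball1 h=4 -> lands@4:L; in-air after throw: [b1@4:L]
Beat 1 (R): throw ball2 h=7 -> lands@8:L; in-air after throw: [b1@4:L b2@8:L]
Beat 2 (L): throw ball3 h=1 -> lands@3:R; in-air after throw: [b3@3:R b1@4:L b2@8:L]
Beat 3 (R): throw ball3 h=4 -> lands@7:R; in-air after throw: [b1@4:L b3@7:R b2@8:L]
Beat 4 (L): throw ball1 h=7 -> lands@11:R; in-air after throw: [b3@7:R b2@8:L b1@11:R]
Beat 5 (R): throw ball4 h=1 -> lands@6:L; in-air after throw: [b4@6:L b3@7:R b2@8:L b1@11:R]

Answer: ball3:lands@7:R ball2:lands@8:L ball1:lands@11:R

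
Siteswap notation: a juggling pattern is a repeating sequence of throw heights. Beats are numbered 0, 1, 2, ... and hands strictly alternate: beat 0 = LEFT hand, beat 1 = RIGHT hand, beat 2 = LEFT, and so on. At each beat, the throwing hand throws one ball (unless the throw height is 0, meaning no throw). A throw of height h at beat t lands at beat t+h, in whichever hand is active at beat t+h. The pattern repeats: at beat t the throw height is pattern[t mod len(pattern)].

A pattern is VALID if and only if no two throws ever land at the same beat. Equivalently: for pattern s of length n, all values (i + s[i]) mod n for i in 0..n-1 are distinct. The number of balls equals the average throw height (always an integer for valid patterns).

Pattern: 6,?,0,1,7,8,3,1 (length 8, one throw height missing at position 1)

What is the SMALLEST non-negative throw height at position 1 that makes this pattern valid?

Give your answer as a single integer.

Answer: 6

Derivation:
i=0: (0 + 6) mod 8 = 6
i=1: s[i]=? (unknown)
i=2: (2 + 0) mod 8 = 2
i=3: (3 + 1) mod 8 = 4
i=4: (4 + 7) mod 8 = 3
i=5: (5 + 8) mod 8 = 5
i=6: (6 + 3) mod 8 = 1
i=7: (7 + 1) mod 8 = 0
Known residues: [0, 1, 2, 3, 4, 5, 6]; need a permutation of 0..7, so missing residue r = 7
Need (1 + s) mod 8 = 7; smallest s = (7 - 1) mod 8 = 6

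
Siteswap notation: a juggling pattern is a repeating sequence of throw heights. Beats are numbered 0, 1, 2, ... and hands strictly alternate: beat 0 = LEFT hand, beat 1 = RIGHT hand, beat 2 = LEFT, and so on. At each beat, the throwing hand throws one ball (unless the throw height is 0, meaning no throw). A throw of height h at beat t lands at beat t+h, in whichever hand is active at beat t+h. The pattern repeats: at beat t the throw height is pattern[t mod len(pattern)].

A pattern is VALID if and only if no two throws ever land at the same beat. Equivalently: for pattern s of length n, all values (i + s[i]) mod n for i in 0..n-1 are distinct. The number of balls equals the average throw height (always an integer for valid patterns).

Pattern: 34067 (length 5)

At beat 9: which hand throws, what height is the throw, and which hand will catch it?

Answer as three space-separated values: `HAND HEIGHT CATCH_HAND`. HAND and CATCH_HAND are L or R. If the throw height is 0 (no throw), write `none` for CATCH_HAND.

Answer: R 7 L

Derivation:
Beat 9: 9 mod 2 = 1, so hand = R
Throw height = pattern[9 mod 5] = pattern[4] = 7
Lands at beat 9+7=16, 16 mod 2 = 0, so catch hand = L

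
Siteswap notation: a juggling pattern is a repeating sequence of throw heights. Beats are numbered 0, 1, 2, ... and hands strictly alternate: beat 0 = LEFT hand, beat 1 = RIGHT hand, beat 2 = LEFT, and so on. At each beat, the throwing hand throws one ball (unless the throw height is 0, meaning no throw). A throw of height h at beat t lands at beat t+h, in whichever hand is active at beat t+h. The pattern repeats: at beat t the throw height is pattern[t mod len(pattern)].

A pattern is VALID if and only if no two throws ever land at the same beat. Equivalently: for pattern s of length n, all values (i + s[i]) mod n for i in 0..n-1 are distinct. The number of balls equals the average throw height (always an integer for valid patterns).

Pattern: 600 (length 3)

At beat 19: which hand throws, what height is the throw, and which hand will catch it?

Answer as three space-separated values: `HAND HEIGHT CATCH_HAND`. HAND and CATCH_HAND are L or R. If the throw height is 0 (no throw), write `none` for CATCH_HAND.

Beat 19: 19 mod 2 = 1, so hand = R
Throw height = pattern[19 mod 3] = pattern[1] = 0

Answer: R 0 none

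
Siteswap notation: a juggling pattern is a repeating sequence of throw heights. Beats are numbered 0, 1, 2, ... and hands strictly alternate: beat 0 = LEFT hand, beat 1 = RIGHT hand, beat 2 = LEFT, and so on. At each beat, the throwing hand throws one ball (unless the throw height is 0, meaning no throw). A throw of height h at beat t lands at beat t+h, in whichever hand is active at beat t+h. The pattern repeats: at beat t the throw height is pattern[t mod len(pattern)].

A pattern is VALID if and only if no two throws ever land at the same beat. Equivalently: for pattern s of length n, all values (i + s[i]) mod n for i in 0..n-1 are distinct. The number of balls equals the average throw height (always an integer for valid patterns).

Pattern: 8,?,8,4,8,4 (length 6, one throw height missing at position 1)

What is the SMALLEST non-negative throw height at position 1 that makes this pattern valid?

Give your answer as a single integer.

Answer: 4

Derivation:
i=0: (0 + 8) mod 6 = 2
i=1: s[i]=? (unknown)
i=2: (2 + 8) mod 6 = 4
i=3: (3 + 4) mod 6 = 1
i=4: (4 + 8) mod 6 = 0
i=5: (5 + 4) mod 6 = 3
Known residues: [0, 1, 2, 3, 4]; need a permutation of 0..5, so missing residue r = 5
Need (1 + s) mod 6 = 5; smallest s = (5 - 1) mod 6 = 4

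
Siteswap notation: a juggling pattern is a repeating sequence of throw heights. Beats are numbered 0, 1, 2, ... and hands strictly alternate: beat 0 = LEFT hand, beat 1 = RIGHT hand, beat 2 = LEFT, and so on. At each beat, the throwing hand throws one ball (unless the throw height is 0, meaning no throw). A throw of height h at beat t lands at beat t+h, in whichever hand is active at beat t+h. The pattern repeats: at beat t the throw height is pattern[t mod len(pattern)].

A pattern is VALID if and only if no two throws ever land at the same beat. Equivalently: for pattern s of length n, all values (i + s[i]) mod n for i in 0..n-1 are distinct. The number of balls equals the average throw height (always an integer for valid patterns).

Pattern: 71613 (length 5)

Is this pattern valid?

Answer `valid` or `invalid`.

Answer: invalid

Derivation:
i=0: (i + s[i]) mod n = (0 + 7) mod 5 = 2
i=1: (i + s[i]) mod n = (1 + 1) mod 5 = 2
i=2: (i + s[i]) mod n = (2 + 6) mod 5 = 3
i=3: (i + s[i]) mod n = (3 + 1) mod 5 = 4
i=4: (i + s[i]) mod n = (4 + 3) mod 5 = 2
Residues: [2, 2, 3, 4, 2], distinct: False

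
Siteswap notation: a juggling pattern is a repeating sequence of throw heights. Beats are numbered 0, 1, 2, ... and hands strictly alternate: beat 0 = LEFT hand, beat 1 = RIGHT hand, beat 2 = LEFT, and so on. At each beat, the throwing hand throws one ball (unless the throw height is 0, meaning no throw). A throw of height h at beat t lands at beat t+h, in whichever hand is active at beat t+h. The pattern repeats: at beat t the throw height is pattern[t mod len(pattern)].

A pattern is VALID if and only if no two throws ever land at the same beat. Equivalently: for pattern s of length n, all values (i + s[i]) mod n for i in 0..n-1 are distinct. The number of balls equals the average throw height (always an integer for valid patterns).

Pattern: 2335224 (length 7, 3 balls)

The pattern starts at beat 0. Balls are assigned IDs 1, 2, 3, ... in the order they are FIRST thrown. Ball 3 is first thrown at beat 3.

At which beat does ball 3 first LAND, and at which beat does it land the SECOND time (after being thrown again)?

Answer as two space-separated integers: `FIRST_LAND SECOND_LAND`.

Beat 0 (L): throw ball1 h=2 -> lands@2:L; in-air after throw: [b1@2:L]
Beat 1 (R): throw ball2 h=3 -> lands@4:L; in-air after throw: [b1@2:L b2@4:L]
Beat 2 (L): throw ball1 h=3 -> lands@5:R; in-air after throw: [b2@4:L b1@5:R]
Beat 3 (R): throw ball3 h=5 -> lands@8:L; in-air after throw: [b2@4:L b1@5:R b3@8:L]
Beat 4 (L): throw ball2 h=2 -> lands@6:L; in-air after throw: [b1@5:R b2@6:L b3@8:L]
Beat 5 (R): throw ball1 h=2 -> lands@7:R; in-air after throw: [b2@6:L b1@7:R b3@8:L]
Beat 6 (L): throw ball2 h=4 -> lands@10:L; in-air after throw: [b1@7:R b3@8:L b2@10:L]
Beat 7 (R): throw ball1 h=2 -> lands@9:R; in-air after throw: [b3@8:L b1@9:R b2@10:L]
Beat 8 (L): throw ball3 h=3 -> lands@11:R; in-air after throw: [b1@9:R b2@10:L b3@11:R]
Beat 9 (R): throw ball1 h=3 -> lands@12:L; in-air after throw: [b2@10:L b3@11:R b1@12:L]
Beat 10 (L): throw ball2 h=5 -> lands@15:R; in-air after throw: [b3@11:R b1@12:L b2@15:R]
Beat 11 (R): throw ball3 h=2 -> lands@13:R; in-air after throw: [b1@12:L b3@13:R b2@15:R]
Ball 3: thrown@3 h=5 -> first land @8; rethrown@8 h=3 -> second land @11

Answer: 8 11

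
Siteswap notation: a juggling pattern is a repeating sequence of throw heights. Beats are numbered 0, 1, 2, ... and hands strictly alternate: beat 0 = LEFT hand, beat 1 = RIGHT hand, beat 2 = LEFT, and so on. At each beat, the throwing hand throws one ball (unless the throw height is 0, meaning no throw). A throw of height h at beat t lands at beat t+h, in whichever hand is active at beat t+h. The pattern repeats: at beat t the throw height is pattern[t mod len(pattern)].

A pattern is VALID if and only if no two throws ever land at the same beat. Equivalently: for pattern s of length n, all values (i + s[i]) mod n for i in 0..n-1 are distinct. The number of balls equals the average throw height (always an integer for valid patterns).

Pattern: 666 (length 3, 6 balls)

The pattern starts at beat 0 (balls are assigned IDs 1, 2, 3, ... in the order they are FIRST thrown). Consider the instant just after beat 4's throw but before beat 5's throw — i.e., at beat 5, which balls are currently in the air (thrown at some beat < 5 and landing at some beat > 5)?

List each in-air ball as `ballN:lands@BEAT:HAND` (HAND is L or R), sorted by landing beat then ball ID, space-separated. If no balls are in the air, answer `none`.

Answer: ball1:lands@6:L ball2:lands@7:R ball3:lands@8:L ball4:lands@9:R ball5:lands@10:L

Derivation:
Beat 0 (L): throw ball1 h=6 -> lands@6:L; in-air after throw: [b1@6:L]
Beat 1 (R): throw ball2 h=6 -> lands@7:R; in-air after throw: [b1@6:L b2@7:R]
Beat 2 (L): throw ball3 h=6 -> lands@8:L; in-air after throw: [b1@6:L b2@7:R b3@8:L]
Beat 3 (R): throw ball4 h=6 -> lands@9:R; in-air after throw: [b1@6:L b2@7:R b3@8:L b4@9:R]
Beat 4 (L): throw ball5 h=6 -> lands@10:L; in-air after throw: [b1@6:L b2@7:R b3@8:L b4@9:R b5@10:L]
Beat 5 (R): throw ball6 h=6 -> lands@11:R; in-air after throw: [b1@6:L b2@7:R b3@8:L b4@9:R b5@10:L b6@11:R]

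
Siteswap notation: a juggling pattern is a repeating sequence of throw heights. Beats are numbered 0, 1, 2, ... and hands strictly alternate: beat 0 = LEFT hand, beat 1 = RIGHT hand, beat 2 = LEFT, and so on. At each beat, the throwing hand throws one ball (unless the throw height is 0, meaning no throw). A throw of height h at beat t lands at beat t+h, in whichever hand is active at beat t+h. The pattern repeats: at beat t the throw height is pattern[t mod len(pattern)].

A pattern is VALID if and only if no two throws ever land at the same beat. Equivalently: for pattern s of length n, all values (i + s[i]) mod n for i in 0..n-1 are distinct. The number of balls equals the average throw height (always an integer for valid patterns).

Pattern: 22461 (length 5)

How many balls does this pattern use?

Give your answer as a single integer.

Pattern = [2, 2, 4, 6, 1], length n = 5
  position 0: throw height = 2, running sum = 2
  position 1: throw height = 2, running sum = 4
  position 2: throw height = 4, running sum = 8
  position 3: throw height = 6, running sum = 14
  position 4: throw height = 1, running sum = 15
Total sum = 15; balls = sum / n = 15 / 5 = 3

Answer: 3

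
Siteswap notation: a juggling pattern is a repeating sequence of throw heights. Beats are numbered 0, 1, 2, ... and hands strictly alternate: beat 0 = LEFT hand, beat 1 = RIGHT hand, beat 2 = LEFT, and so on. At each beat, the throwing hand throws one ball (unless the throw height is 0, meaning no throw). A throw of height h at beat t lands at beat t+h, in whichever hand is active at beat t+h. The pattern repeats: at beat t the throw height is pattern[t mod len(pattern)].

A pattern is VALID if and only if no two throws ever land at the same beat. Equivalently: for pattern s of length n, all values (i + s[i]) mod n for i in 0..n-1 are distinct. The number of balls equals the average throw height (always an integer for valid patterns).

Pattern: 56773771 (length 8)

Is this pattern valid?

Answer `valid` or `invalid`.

i=0: (i + s[i]) mod n = (0 + 5) mod 8 = 5
i=1: (i + s[i]) mod n = (1 + 6) mod 8 = 7
i=2: (i + s[i]) mod n = (2 + 7) mod 8 = 1
i=3: (i + s[i]) mod n = (3 + 7) mod 8 = 2
i=4: (i + s[i]) mod n = (4 + 3) mod 8 = 7
i=5: (i + s[i]) mod n = (5 + 7) mod 8 = 4
i=6: (i + s[i]) mod n = (6 + 7) mod 8 = 5
i=7: (i + s[i]) mod n = (7 + 1) mod 8 = 0
Residues: [5, 7, 1, 2, 7, 4, 5, 0], distinct: False

Answer: invalid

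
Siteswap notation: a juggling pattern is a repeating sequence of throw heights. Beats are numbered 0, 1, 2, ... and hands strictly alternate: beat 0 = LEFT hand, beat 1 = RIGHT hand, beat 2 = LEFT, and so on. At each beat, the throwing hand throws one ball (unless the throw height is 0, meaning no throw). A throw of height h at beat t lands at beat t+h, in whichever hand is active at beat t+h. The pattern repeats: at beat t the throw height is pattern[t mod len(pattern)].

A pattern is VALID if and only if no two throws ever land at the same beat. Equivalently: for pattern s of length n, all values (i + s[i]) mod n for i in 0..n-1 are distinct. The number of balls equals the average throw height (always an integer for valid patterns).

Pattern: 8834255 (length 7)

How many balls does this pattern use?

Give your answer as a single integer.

Answer: 5

Derivation:
Pattern = [8, 8, 3, 4, 2, 5, 5], length n = 7
  position 0: throw height = 8, running sum = 8
  position 1: throw height = 8, running sum = 16
  position 2: throw height = 3, running sum = 19
  position 3: throw height = 4, running sum = 23
  position 4: throw height = 2, running sum = 25
  position 5: throw height = 5, running sum = 30
  position 6: throw height = 5, running sum = 35
Total sum = 35; balls = sum / n = 35 / 7 = 5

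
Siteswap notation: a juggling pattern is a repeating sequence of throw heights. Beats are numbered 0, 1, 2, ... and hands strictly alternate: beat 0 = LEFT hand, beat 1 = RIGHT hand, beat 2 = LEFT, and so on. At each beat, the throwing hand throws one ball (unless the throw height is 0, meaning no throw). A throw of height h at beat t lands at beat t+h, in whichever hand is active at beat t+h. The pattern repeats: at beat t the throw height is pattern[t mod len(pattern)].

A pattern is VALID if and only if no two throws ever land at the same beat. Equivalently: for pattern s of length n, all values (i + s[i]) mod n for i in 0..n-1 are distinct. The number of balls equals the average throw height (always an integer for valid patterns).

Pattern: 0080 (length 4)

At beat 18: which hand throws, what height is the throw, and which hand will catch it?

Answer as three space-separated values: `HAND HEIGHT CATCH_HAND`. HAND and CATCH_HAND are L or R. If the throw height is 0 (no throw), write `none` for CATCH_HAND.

Answer: L 8 L

Derivation:
Beat 18: 18 mod 2 = 0, so hand = L
Throw height = pattern[18 mod 4] = pattern[2] = 8
Lands at beat 18+8=26, 26 mod 2 = 0, so catch hand = L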